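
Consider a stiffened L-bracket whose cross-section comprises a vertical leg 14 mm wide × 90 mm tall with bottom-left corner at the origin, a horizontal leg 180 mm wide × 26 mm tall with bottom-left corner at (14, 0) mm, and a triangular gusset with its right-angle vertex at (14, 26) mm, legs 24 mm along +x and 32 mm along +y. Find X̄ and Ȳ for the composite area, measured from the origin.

vertical leg: A = 14 × 90 = 1260.00, centroid at (7.00, 45.00).
horizontal leg: A = 180 × 26 = 4680.00, centroid at (104.00, 13.00).
gusset: A = ½·24·32 = 384.00, centroid at (22.00, 36.67).
ΣA = 6324.00 mm²
ΣAX̄ = (1260.00)(7.00) + (4680.00)(104.00) + (384.00)(22.00) = 503988.00 mm³
ΣAȲ = (1260.00)(45.00) + (4680.00)(13.00) + (384.00)(36.67) = 131620.00 mm³
X̄ = 503988.00 / 6324.00 = 79.69 mm
Ȳ = 131620.00 / 6324.00 = 20.81 mm

X̄ = 79.69 mm, Ȳ = 20.81 mm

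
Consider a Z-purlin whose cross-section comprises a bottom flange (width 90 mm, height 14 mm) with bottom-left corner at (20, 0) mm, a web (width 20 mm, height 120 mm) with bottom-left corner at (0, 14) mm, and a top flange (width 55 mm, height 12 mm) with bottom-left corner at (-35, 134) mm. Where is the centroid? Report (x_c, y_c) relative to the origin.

x_c = 23.37 mm, y_c = 64.54 mm

Part | A | x̄ᵢ | ȳᵢ | A·x̄ᵢ | A·ȳᵢ
bottom flange | 1260.00 | 65.00 | 7.00 | 81900.00 | 8820.00
web | 2400.00 | 10.00 | 74.00 | 24000.00 | 177600.00
top flange | 660.00 | -7.50 | 140.00 | -4950.00 | 92400.00
Σ | 4320.00 |  |  | 100950.00 | 278820.00
x_c = 100950.00 / 4320.00 = 23.37 mm
y_c = 278820.00 / 4320.00 = 64.54 mm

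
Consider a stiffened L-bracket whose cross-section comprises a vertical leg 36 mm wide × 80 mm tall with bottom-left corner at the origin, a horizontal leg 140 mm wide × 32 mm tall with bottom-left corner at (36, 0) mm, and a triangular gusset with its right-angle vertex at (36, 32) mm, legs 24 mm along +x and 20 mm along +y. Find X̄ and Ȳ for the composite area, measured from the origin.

Part | A | x̄ᵢ | ȳᵢ | A·x̄ᵢ | A·ȳᵢ
vertical leg | 2880.00 | 18.00 | 40.00 | 51840.00 | 115200.00
horizontal leg | 4480.00 | 106.00 | 16.00 | 474880.00 | 71680.00
gusset | 240.00 | 44.00 | 38.67 | 10560.00 | 9280.00
Σ | 7600.00 |  |  | 537280.00 | 196160.00
X̄ = 537280.00 / 7600.00 = 70.69 mm
Ȳ = 196160.00 / 7600.00 = 25.81 mm

X̄ = 70.69 mm, Ȳ = 25.81 mm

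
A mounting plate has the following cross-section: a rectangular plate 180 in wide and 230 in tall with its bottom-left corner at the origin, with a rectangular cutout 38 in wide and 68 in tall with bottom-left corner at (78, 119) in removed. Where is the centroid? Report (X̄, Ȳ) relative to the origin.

X̄ = 89.53 in, Ȳ = 112.47 in

Part | A | x̄ᵢ | ȳᵢ | A·x̄ᵢ | A·ȳᵢ
plate | 41400.00 | 90.00 | 115.00 | 3726000.00 | 4761000.00
hole | -2584.00 | 97.00 | 153.00 | -250648.00 | -395352.00
Σ | 38816.00 |  |  | 3475352.00 | 4365648.00
X̄ = 3475352.00 / 38816.00 = 89.53 in
Ȳ = 4365648.00 / 38816.00 = 112.47 in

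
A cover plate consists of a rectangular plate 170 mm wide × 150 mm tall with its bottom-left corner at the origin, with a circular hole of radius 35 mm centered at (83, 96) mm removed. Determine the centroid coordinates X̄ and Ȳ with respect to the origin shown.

plate: A = 170 × 150 = 25500.00, centroid at (85.00, 75.00).
hole: A = −π·35² = -3848.45, centroid at (83.00, 96.00).
ΣA = 21651.55 mm², ΣAX̄ = 1848078.57 mm³, ΣAȲ = 1543048.70 mm³.
X̄ = 1848078.57/21651.55 = 85.36 mm; Ȳ = 1543048.70/21651.55 = 71.27 mm.

X̄ = 85.36 mm, Ȳ = 71.27 mm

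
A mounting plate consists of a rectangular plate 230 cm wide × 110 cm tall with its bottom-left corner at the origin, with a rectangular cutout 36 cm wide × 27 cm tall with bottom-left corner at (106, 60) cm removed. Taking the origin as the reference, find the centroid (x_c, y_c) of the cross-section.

x_c = 114.64 cm, y_c = 54.26 cm

Part | A | x̄ᵢ | ȳᵢ | A·x̄ᵢ | A·ȳᵢ
plate | 25300.00 | 115.00 | 55.00 | 2909500.00 | 1391500.00
hole | -972.00 | 124.00 | 73.50 | -120528.00 | -71442.00
Σ | 24328.00 |  |  | 2788972.00 | 1320058.00
x_c = 2788972.00 / 24328.00 = 114.64 cm
y_c = 1320058.00 / 24328.00 = 54.26 cm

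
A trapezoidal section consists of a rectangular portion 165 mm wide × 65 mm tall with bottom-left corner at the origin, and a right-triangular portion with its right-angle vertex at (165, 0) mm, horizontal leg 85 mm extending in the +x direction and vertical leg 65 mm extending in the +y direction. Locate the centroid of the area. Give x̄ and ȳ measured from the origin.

rectangular portion: A = 165 × 65 = 10725.00, centroid at (82.50, 32.50).
triangular portion: A = ½·85·65 = 2762.50, centroid at (193.33, 21.67).
ΣA = 13487.50 mm², ΣAx̄ = 1418895.83 mm³, ΣAȳ = 408416.67 mm³.
x̄ = 1418895.83/13487.50 = 105.20 mm; ȳ = 408416.67/13487.50 = 30.28 mm.

x̄ = 105.20 mm, ȳ = 30.28 mm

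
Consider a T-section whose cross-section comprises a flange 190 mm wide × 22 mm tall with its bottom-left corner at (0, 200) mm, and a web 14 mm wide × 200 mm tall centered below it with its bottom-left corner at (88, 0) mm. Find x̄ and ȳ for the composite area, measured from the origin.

web: A = 14 × 200 = 2800.00, centroid at (95.00, 100.00).
flange: A = 190 × 22 = 4180.00, centroid at (95.00, 211.00).
ΣA = 6980.00 mm², ΣAx̄ = 663100.00 mm³, ΣAȳ = 1161980.00 mm³.
x̄ = 663100.00/6980.00 = 95.00 mm; ȳ = 1161980.00/6980.00 = 166.47 mm.

x̄ = 95.00 mm, ȳ = 166.47 mm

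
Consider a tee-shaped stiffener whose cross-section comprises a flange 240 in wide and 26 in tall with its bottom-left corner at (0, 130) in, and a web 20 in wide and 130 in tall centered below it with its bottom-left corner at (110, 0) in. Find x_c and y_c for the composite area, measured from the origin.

web: A = 20 × 130 = 2600.00, centroid at (120.00, 65.00).
flange: A = 240 × 26 = 6240.00, centroid at (120.00, 143.00).
ΣA = 8840.00 in², ΣAx_c = 1060800.00 in³, ΣAy_c = 1061320.00 in³.
x_c = 1060800.00/8840.00 = 120.00 in; y_c = 1061320.00/8840.00 = 120.06 in.

x_c = 120.00 in, y_c = 120.06 in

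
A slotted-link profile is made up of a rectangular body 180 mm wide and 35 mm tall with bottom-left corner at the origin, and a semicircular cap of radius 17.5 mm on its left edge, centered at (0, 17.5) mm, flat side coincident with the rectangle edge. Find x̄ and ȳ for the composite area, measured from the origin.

rectangular body: A = 180 × 35 = 6300.00, centroid at (90.00, 17.50).
semicircular end: A = ½π·17.5² = 481.06, centroid at (-7.43, 17.50).
ΣA = 6781.06 mm²
ΣAx̄ = (6300.00)(90.00) + (481.06)(-7.43) = 563427.08 mm³
ΣAȳ = (6300.00)(17.50) + (481.06)(17.50) = 118668.49 mm³
x̄ = 563427.08 / 6781.06 = 83.09 mm
ȳ = 118668.49 / 6781.06 = 17.50 mm

x̄ = 83.09 mm, ȳ = 17.50 mm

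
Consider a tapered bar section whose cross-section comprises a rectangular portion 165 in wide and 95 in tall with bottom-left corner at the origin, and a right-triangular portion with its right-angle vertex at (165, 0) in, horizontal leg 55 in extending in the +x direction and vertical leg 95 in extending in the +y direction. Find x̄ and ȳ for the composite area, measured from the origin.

x̄ = 96.90 in, ȳ = 45.24 in

rectangular portion: A = 165 × 95 = 15675.00, centroid at (82.50, 47.50).
triangular portion: A = ½·55·95 = 2612.50, centroid at (183.33, 31.67).
ΣA = 18287.50 in²
ΣAx̄ = (15675.00)(82.50) + (2612.50)(183.33) = 1772145.83 in³
ΣAȳ = (15675.00)(47.50) + (2612.50)(31.67) = 827291.67 in³
x̄ = 1772145.83 / 18287.50 = 96.90 in
ȳ = 827291.67 / 18287.50 = 45.24 in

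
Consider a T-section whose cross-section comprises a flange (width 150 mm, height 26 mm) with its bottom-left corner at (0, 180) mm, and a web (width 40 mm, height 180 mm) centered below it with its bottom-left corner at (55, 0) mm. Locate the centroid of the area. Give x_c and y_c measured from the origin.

x_c = 75.00 mm, y_c = 126.19 mm

web: A = 40 × 180 = 7200.00, centroid at (75.00, 90.00).
flange: A = 150 × 26 = 3900.00, centroid at (75.00, 193.00).
ΣA = 11100.00 mm², ΣAx_c = 832500.00 mm³, ΣAy_c = 1400700.00 mm³.
x_c = 832500.00/11100.00 = 75.00 mm; y_c = 1400700.00/11100.00 = 126.19 mm.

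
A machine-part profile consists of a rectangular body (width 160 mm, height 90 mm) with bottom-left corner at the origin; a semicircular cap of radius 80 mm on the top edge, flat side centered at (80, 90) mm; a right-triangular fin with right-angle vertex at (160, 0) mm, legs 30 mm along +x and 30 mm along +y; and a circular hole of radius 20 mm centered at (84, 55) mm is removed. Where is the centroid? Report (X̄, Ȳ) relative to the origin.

X̄ = 81.50 mm, Ȳ = 77.37 mm

rectangular body: A = 160 × 90 = 14400.00, centroid at (80.00, 45.00).
semicircular top: A = ½π·80² = 10053.10, centroid at (80.00, 123.95).
triangular fin: A = ½·30·30 = 450.00, centroid at (170.00, 10.00).
hole: A = −π·20² = -1256.64, centroid at (84.00, 55.00).
ΣA = 23646.46 mm², ΣAX̄ = 1927190.21 mm³, ΣAȲ = 1829496.98 mm³.
X̄ = 1927190.21/23646.46 = 81.50 mm; Ȳ = 1829496.98/23646.46 = 77.37 mm.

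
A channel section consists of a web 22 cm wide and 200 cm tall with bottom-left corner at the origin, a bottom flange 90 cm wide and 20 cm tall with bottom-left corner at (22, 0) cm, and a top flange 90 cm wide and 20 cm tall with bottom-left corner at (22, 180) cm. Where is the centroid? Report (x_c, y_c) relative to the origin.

x_c = 36.20 cm, y_c = 100.00 cm

Part | A | x̄ᵢ | ȳᵢ | A·x̄ᵢ | A·ȳᵢ
web | 4400.00 | 11.00 | 100.00 | 48400.00 | 440000.00
bottom flange | 1800.00 | 67.00 | 10.00 | 120600.00 | 18000.00
top flange | 1800.00 | 67.00 | 190.00 | 120600.00 | 342000.00
Σ | 8000.00 |  |  | 289600.00 | 800000.00
x_c = 289600.00 / 8000.00 = 36.20 cm
y_c = 800000.00 / 8000.00 = 100.00 cm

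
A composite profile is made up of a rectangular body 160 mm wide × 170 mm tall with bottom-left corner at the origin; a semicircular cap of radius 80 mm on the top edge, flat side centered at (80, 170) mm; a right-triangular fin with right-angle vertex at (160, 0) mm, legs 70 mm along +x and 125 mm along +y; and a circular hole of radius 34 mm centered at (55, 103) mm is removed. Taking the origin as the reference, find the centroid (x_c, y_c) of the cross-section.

rectangular body: A = 160 × 170 = 27200.00, centroid at (80.00, 85.00).
semicircular top: A = ½π·80² = 10053.10, centroid at (80.00, 203.95).
triangular fin: A = ½·70·125 = 4375.00, centroid at (183.33, 41.67).
hole: A = −π·34² = -3631.68, centroid at (55.00, 103.00).
ΣA = 37996.42 mm², ΣAx_c = 3582588.59 mm³, ΣAy_c = 4170588.25 mm³.
x_c = 3582588.59/37996.42 = 94.29 mm; y_c = 4170588.25/37996.42 = 109.76 mm.

x_c = 94.29 mm, y_c = 109.76 mm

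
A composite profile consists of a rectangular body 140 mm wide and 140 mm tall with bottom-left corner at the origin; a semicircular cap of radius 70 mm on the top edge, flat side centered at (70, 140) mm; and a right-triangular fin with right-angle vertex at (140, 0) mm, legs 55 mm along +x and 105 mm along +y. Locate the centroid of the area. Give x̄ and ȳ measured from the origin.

x̄ = 78.45 mm, ȳ = 92.08 mm

rectangular body: A = 140 × 140 = 19600.00, centroid at (70.00, 70.00).
semicircular top: A = ½π·70² = 7696.90, centroid at (70.00, 169.71).
triangular fin: A = ½·55·105 = 2887.50, centroid at (158.33, 35.00).
ΣA = 30184.40 mm²
ΣAx̄ = (19600.00)(70.00) + (7696.90)(70.00) + (2887.50)(158.33) = 2367970.64 mm³
ΣAȳ = (19600.00)(70.00) + (7696.90)(169.71) + (2887.50)(35.00) = 2779295.45 mm³
x̄ = 2367970.64 / 30184.40 = 78.45 mm
ȳ = 2779295.45 / 30184.40 = 92.08 mm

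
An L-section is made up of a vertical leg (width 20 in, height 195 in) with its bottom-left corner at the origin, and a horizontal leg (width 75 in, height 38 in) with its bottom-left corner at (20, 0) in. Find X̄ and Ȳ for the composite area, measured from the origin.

X̄ = 30.06 in, Ȳ = 64.36 in

vertical leg: A = 20 × 195 = 3900.00, centroid at (10.00, 97.50).
horizontal leg: A = 75 × 38 = 2850.00, centroid at (57.50, 19.00).
ΣA = 6750.00 in²
ΣAX̄ = (3900.00)(10.00) + (2850.00)(57.50) = 202875.00 in³
ΣAȲ = (3900.00)(97.50) + (2850.00)(19.00) = 434400.00 in³
X̄ = 202875.00 / 6750.00 = 30.06 in
Ȳ = 434400.00 / 6750.00 = 64.36 in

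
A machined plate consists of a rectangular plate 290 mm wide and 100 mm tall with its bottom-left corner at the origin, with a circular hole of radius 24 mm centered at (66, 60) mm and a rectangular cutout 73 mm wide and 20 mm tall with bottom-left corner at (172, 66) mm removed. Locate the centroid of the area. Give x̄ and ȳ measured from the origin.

x̄ = 146.95 mm, ȳ = 47.82 mm

plate: A = 290 × 100 = 29000.00, centroid at (145.00, 50.00).
hole 1: A = −π·24² = -1809.56, centroid at (66.00, 60.00).
hole 2: A = −(73 × 20) = -1460.00, centroid at (208.50, 76.00).
ΣA = 25730.44 mm², ΣAx̄ = 3781159.21 mm³, ΣAȳ = 1230466.56 mm³.
x̄ = 3781159.21/25730.44 = 146.95 mm; ȳ = 1230466.56/25730.44 = 47.82 mm.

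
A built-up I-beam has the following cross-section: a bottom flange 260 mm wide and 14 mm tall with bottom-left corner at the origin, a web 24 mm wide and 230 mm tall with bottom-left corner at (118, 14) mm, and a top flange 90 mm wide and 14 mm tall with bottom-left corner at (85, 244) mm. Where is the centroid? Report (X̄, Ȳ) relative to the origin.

X̄ = 130.00 mm, Ȳ = 101.13 mm

Part | A | x̄ᵢ | ȳᵢ | A·x̄ᵢ | A·ȳᵢ
bottom flange | 3640.00 | 130.00 | 7.00 | 473200.00 | 25480.00
web | 5520.00 | 130.00 | 129.00 | 717600.00 | 712080.00
top flange | 1260.00 | 130.00 | 251.00 | 163800.00 | 316260.00
Σ | 10420.00 |  |  | 1354600.00 | 1053820.00
X̄ = 1354600.00 / 10420.00 = 130.00 mm
Ȳ = 1053820.00 / 10420.00 = 101.13 mm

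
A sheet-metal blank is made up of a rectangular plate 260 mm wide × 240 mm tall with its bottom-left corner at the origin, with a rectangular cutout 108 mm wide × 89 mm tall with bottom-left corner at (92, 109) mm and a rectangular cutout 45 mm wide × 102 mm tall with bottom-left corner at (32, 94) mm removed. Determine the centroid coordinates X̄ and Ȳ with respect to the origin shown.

X̄ = 134.00 mm, Ȳ = 110.94 mm

plate: A = 260 × 240 = 62400.00, centroid at (130.00, 120.00).
hole 1: A = −(108 × 89) = -9612.00, centroid at (146.00, 153.50).
hole 2: A = −(45 × 102) = -4590.00, centroid at (54.50, 145.00).
ΣA = 48198.00 mm²
ΣAX̄ = (62400.00)(130.00) + (-9612.00)(146.00) + (-4590.00)(54.50) = 6458493.00 mm³
ΣAȲ = (62400.00)(120.00) + (-9612.00)(153.50) + (-4590.00)(145.00) = 5347008.00 mm³
X̄ = 6458493.00 / 48198.00 = 134.00 mm
Ȳ = 5347008.00 / 48198.00 = 110.94 mm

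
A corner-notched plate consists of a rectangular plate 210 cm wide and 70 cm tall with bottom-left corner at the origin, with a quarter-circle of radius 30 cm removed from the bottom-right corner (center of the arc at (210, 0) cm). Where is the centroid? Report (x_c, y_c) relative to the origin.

x_c = 100.34 cm, y_c = 36.12 cm

Part | A | x̄ᵢ | ȳᵢ | A·x̄ᵢ | A·ȳᵢ
plate | 14700.00 | 105.00 | 35.00 | 1543500.00 | 514500.00
removed quarter-circle | -706.86 | 197.27 | 12.73 | -139440.25 | -9000.00
Σ | 13993.14 |  |  | 1404059.75 | 505500.00
x_c = 1404059.75 / 13993.14 = 100.34 cm
y_c = 505500.00 / 13993.14 = 36.12 cm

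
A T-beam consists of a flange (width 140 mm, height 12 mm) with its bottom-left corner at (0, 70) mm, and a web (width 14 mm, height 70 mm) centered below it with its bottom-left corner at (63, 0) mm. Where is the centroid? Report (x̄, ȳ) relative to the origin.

web: A = 14 × 70 = 980.00, centroid at (70.00, 35.00).
flange: A = 140 × 12 = 1680.00, centroid at (70.00, 76.00).
ΣA = 2660.00 mm²
ΣAx̄ = (980.00)(70.00) + (1680.00)(70.00) = 186200.00 mm³
ΣAȳ = (980.00)(35.00) + (1680.00)(76.00) = 161980.00 mm³
x̄ = 186200.00 / 2660.00 = 70.00 mm
ȳ = 161980.00 / 2660.00 = 60.89 mm

x̄ = 70.00 mm, ȳ = 60.89 mm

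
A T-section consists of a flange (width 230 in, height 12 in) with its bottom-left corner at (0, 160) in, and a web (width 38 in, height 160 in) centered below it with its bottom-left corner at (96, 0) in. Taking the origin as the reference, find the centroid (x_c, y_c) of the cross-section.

x_c = 115.00 in, y_c = 106.85 in

Part | A | x̄ᵢ | ȳᵢ | A·x̄ᵢ | A·ȳᵢ
web | 6080.00 | 115.00 | 80.00 | 699200.00 | 486400.00
flange | 2760.00 | 115.00 | 166.00 | 317400.00 | 458160.00
Σ | 8840.00 |  |  | 1016600.00 | 944560.00
x_c = 1016600.00 / 8840.00 = 115.00 in
y_c = 944560.00 / 8840.00 = 106.85 in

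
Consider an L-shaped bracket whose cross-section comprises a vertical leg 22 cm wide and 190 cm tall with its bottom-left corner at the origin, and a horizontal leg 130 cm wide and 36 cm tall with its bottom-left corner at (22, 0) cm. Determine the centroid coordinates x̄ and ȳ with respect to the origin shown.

Part | A | x̄ᵢ | ȳᵢ | A·x̄ᵢ | A·ȳᵢ
vertical leg | 4180.00 | 11.00 | 95.00 | 45980.00 | 397100.00
horizontal leg | 4680.00 | 87.00 | 18.00 | 407160.00 | 84240.00
Σ | 8860.00 |  |  | 453140.00 | 481340.00
x̄ = 453140.00 / 8860.00 = 51.14 cm
ȳ = 481340.00 / 8860.00 = 54.33 cm

x̄ = 51.14 cm, ȳ = 54.33 cm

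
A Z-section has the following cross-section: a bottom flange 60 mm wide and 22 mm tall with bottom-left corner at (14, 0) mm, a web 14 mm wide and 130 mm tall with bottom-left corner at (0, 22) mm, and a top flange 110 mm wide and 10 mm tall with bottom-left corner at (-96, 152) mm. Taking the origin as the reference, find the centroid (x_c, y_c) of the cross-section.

x_c = 6.07 mm, y_c = 81.50 mm

bottom flange: A = 60 × 22 = 1320.00, centroid at (44.00, 11.00).
web: A = 14 × 130 = 1820.00, centroid at (7.00, 87.00).
top flange: A = 110 × 10 = 1100.00, centroid at (-41.00, 157.00).
ΣA = 4240.00 mm², ΣAx_c = 25720.00 mm³, ΣAy_c = 345560.00 mm³.
x_c = 25720.00/4240.00 = 6.07 mm; y_c = 345560.00/4240.00 = 81.50 mm.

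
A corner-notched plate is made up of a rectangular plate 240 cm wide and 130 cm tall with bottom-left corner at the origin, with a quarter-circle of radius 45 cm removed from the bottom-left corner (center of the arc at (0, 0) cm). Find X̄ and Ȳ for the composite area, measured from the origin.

X̄ = 125.42 cm, Ȳ = 67.47 cm

plate: A = 240 × 130 = 31200.00, centroid at (120.00, 65.00).
removed quarter-circle: A = −¼π·45² = -1590.43, centroid at (19.10, 19.10).
ΣA = 29609.57 cm², ΣAX̄ = 3713625.00 cm³, ΣAȲ = 1997625.00 cm³.
X̄ = 3713625.00/29609.57 = 125.42 cm; Ȳ = 1997625.00/29609.57 = 67.47 cm.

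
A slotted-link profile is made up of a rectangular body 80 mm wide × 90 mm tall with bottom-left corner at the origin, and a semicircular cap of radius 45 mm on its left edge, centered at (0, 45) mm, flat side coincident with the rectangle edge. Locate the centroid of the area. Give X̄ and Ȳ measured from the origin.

X̄ = 21.89 mm, Ȳ = 45.00 mm

rectangular body: A = 80 × 90 = 7200.00, centroid at (40.00, 45.00).
semicircular end: A = ½π·45² = 3180.86, centroid at (-19.10, 45.00).
ΣA = 10380.86 mm², ΣAX̄ = 227250.00 mm³, ΣAȲ = 467138.82 mm³.
X̄ = 227250.00/10380.86 = 21.89 mm; Ȳ = 467138.82/10380.86 = 45.00 mm.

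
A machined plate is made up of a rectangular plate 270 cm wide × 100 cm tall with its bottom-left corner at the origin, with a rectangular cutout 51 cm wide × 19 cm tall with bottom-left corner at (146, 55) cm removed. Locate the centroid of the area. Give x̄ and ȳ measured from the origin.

plate: A = 270 × 100 = 27000.00, centroid at (135.00, 50.00).
hole: A = −(51 × 19) = -969.00, centroid at (171.50, 64.50).
ΣA = 26031.00 cm²
ΣAx̄ = (27000.00)(135.00) + (-969.00)(171.50) = 3478816.50 cm³
ΣAȳ = (27000.00)(50.00) + (-969.00)(64.50) = 1287499.50 cm³
x̄ = 3478816.50 / 26031.00 = 133.64 cm
ȳ = 1287499.50 / 26031.00 = 49.46 cm

x̄ = 133.64 cm, ȳ = 49.46 cm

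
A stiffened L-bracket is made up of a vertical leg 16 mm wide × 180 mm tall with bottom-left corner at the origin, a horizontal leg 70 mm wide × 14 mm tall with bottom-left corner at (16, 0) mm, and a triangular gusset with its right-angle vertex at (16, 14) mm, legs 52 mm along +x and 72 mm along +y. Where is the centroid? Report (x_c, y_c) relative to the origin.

vertical leg: A = 16 × 180 = 2880.00, centroid at (8.00, 90.00).
horizontal leg: A = 70 × 14 = 980.00, centroid at (51.00, 7.00).
gusset: A = ½·52·72 = 1872.00, centroid at (33.33, 38.00).
ΣA = 5732.00 mm², ΣAx_c = 135420.00 mm³, ΣAy_c = 337196.00 mm³.
x_c = 135420.00/5732.00 = 23.63 mm; y_c = 337196.00/5732.00 = 58.83 mm.

x_c = 23.63 mm, y_c = 58.83 mm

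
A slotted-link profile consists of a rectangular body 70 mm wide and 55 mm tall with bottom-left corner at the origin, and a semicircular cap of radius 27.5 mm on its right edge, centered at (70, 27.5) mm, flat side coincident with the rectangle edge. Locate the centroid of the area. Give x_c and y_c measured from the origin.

rectangular body: A = 70 × 55 = 3850.00, centroid at (35.00, 27.50).
semicircular end: A = ½π·27.5² = 1187.91, centroid at (81.67, 27.50).
ΣA = 5037.91 mm²
ΣAx_c = (3850.00)(35.00) + (1187.91)(81.67) = 231768.61 mm³
ΣAy_c = (3850.00)(27.50) + (1187.91)(27.50) = 138542.65 mm³
x_c = 231768.61 / 5037.91 = 46.00 mm
y_c = 138542.65 / 5037.91 = 27.50 mm

x_c = 46.00 mm, y_c = 27.50 mm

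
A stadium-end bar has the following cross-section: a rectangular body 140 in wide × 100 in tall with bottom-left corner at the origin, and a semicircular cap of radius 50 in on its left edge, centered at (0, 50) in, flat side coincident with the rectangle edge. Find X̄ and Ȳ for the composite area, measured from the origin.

Part | A | x̄ᵢ | ȳᵢ | A·x̄ᵢ | A·ȳᵢ
rectangular body | 14000.00 | 70.00 | 50.00 | 980000.00 | 700000.00
semicircular end | 3926.99 | -21.22 | 50.00 | -83333.33 | 196349.54
Σ | 17926.99 |  |  | 896666.67 | 896349.54
X̄ = 896666.67 / 17926.99 = 50.02 in
Ȳ = 896349.54 / 17926.99 = 50.00 in

X̄ = 50.02 in, Ȳ = 50.00 in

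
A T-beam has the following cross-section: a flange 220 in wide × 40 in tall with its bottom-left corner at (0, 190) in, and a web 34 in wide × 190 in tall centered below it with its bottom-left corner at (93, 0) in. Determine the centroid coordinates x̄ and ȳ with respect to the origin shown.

web: A = 34 × 190 = 6460.00, centroid at (110.00, 95.00).
flange: A = 220 × 40 = 8800.00, centroid at (110.00, 210.00).
ΣA = 15260.00 in²
ΣAx̄ = (6460.00)(110.00) + (8800.00)(110.00) = 1678600.00 in³
ΣAȳ = (6460.00)(95.00) + (8800.00)(210.00) = 2461700.00 in³
x̄ = 1678600.00 / 15260.00 = 110.00 in
ȳ = 2461700.00 / 15260.00 = 161.32 in

x̄ = 110.00 in, ȳ = 161.32 in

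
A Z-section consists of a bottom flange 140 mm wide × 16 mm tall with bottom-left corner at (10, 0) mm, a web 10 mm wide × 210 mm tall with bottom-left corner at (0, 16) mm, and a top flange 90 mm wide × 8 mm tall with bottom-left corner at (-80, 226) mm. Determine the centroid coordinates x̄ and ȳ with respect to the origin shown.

x̄ = 32.51 mm, ȳ = 86.49 mm

Part | A | x̄ᵢ | ȳᵢ | A·x̄ᵢ | A·ȳᵢ
bottom flange | 2240.00 | 80.00 | 8.00 | 179200.00 | 17920.00
web | 2100.00 | 5.00 | 121.00 | 10500.00 | 254100.00
top flange | 720.00 | -35.00 | 230.00 | -25200.00 | 165600.00
Σ | 5060.00 |  |  | 164500.00 | 437620.00
x̄ = 164500.00 / 5060.00 = 32.51 mm
ȳ = 437620.00 / 5060.00 = 86.49 mm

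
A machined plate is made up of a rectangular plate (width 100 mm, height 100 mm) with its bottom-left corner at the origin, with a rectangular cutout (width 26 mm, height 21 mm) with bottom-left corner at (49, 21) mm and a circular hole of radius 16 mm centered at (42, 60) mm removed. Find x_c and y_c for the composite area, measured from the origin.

x_c = 49.99 mm, y_c = 50.24 mm

plate: A = 100 × 100 = 10000.00, centroid at (50.00, 50.00).
hole 1: A = −(26 × 21) = -546.00, centroid at (62.00, 31.50).
hole 2: A = −π·16² = -804.25, centroid at (42.00, 60.00).
ΣA = 8649.75 mm², ΣAx_c = 432369.60 mm³, ΣAy_c = 434546.14 mm³.
x_c = 432369.60/8649.75 = 49.99 mm; y_c = 434546.14/8649.75 = 50.24 mm.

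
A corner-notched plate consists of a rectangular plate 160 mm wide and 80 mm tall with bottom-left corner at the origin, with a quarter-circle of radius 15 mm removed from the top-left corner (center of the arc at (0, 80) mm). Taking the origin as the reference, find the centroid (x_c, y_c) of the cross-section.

x_c = 81.03 mm, y_c = 39.53 mm

plate: A = 160 × 80 = 12800.00, centroid at (80.00, 40.00).
removed quarter-circle: A = −¼π·15² = -176.71, centroid at (6.37, 73.63).
ΣA = 12623.29 mm²
ΣAx_c = (12800.00)(80.00) + (-176.71)(6.37) = 1022875.00 mm³
ΣAy_c = (12800.00)(40.00) + (-176.71)(73.63) = 498987.83 mm³
x_c = 1022875.00 / 12623.29 = 81.03 mm
y_c = 498987.83 / 12623.29 = 39.53 mm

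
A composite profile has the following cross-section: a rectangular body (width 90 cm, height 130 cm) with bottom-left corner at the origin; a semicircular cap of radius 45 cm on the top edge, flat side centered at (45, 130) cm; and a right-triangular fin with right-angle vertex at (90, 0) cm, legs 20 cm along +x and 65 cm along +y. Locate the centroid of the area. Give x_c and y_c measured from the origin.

rectangular body: A = 90 × 130 = 11700.00, centroid at (45.00, 65.00).
semicircular top: A = ½π·45² = 3180.86, centroid at (45.00, 149.10).
triangular fin: A = ½·20·65 = 650.00, centroid at (96.67, 21.67).
ΣA = 15530.86 cm², ΣAx_c = 732472.15 cm³, ΣAy_c = 1248845.47 cm³.
x_c = 732472.15/15530.86 = 47.16 cm; y_c = 1248845.47/15530.86 = 80.41 cm.

x_c = 47.16 cm, y_c = 80.41 cm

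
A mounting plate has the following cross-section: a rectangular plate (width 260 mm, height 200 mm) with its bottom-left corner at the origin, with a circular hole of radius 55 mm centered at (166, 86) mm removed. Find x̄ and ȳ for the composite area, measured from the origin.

plate: A = 260 × 200 = 52000.00, centroid at (130.00, 100.00).
hole: A = −π·55² = -9503.32, centroid at (166.00, 86.00).
ΣA = 42496.68 mm², ΣAx̄ = 5182449.25 mm³, ΣAȳ = 4382714.67 mm³.
x̄ = 5182449.25/42496.68 = 121.95 mm; ȳ = 4382714.67/42496.68 = 103.13 mm.

x̄ = 121.95 mm, ȳ = 103.13 mm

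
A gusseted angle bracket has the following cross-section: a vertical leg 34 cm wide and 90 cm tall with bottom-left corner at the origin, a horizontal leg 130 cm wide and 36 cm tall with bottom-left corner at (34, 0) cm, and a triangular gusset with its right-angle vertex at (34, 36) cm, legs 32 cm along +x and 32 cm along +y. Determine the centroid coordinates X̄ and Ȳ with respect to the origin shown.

X̄ = 65.22 cm, Ȳ = 29.79 cm

Part | A | x̄ᵢ | ȳᵢ | A·x̄ᵢ | A·ȳᵢ
vertical leg | 3060.00 | 17.00 | 45.00 | 52020.00 | 137700.00
horizontal leg | 4680.00 | 99.00 | 18.00 | 463320.00 | 84240.00
gusset | 512.00 | 44.67 | 46.67 | 22869.33 | 23893.33
Σ | 8252.00 |  |  | 538209.33 | 245833.33
X̄ = 538209.33 / 8252.00 = 65.22 cm
Ȳ = 245833.33 / 8252.00 = 29.79 cm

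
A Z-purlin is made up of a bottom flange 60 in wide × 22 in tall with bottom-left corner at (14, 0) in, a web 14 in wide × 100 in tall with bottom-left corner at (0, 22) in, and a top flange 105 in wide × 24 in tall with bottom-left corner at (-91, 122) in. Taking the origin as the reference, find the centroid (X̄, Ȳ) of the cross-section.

X̄ = -5.56 in, Ȳ = 86.45 in

Part | A | x̄ᵢ | ȳᵢ | A·x̄ᵢ | A·ȳᵢ
bottom flange | 1320.00 | 44.00 | 11.00 | 58080.00 | 14520.00
web | 1400.00 | 7.00 | 72.00 | 9800.00 | 100800.00
top flange | 2520.00 | -38.50 | 134.00 | -97020.00 | 337680.00
Σ | 5240.00 |  |  | -29140.00 | 453000.00
X̄ = -29140.00 / 5240.00 = -5.56 in
Ȳ = 453000.00 / 5240.00 = 86.45 in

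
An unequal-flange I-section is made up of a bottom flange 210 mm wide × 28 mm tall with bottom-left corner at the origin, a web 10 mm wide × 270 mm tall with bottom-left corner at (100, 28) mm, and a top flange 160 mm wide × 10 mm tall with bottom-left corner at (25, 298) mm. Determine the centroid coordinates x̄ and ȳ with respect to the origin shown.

bottom flange: A = 210 × 28 = 5880.00, centroid at (105.00, 14.00).
web: A = 10 × 270 = 2700.00, centroid at (105.00, 163.00).
top flange: A = 160 × 10 = 1600.00, centroid at (105.00, 303.00).
ΣA = 10180.00 mm², ΣAx̄ = 1068900.00 mm³, ΣAȳ = 1007220.00 mm³.
x̄ = 1068900.00/10180.00 = 105.00 mm; ȳ = 1007220.00/10180.00 = 98.94 mm.

x̄ = 105.00 mm, ȳ = 98.94 mm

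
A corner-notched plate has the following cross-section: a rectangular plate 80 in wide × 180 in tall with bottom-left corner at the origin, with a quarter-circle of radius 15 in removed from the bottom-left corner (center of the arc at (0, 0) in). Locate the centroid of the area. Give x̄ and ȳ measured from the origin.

plate: A = 80 × 180 = 14400.00, centroid at (40.00, 90.00).
removed quarter-circle: A = −¼π·15² = -176.71, centroid at (6.37, 6.37).
ΣA = 14223.29 in²
ΣAx̄ = (14400.00)(40.00) + (-176.71)(6.37) = 574875.00 in³
ΣAȳ = (14400.00)(90.00) + (-176.71)(6.37) = 1294875.00 in³
x̄ = 574875.00 / 14223.29 = 40.42 in
ȳ = 1294875.00 / 14223.29 = 91.04 in

x̄ = 40.42 in, ȳ = 91.04 in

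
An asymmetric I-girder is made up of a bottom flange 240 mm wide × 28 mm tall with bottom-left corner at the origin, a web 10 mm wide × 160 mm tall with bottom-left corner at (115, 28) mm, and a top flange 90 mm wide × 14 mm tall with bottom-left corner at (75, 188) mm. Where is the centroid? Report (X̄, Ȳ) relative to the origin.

X̄ = 120.00 mm, Ȳ = 53.51 mm

bottom flange: A = 240 × 28 = 6720.00, centroid at (120.00, 14.00).
web: A = 10 × 160 = 1600.00, centroid at (120.00, 108.00).
top flange: A = 90 × 14 = 1260.00, centroid at (120.00, 195.00).
ΣA = 9580.00 mm²
ΣAX̄ = (6720.00)(120.00) + (1600.00)(120.00) + (1260.00)(120.00) = 1149600.00 mm³
ΣAȲ = (6720.00)(14.00) + (1600.00)(108.00) + (1260.00)(195.00) = 512580.00 mm³
X̄ = 1149600.00 / 9580.00 = 120.00 mm
Ȳ = 512580.00 / 9580.00 = 53.51 mm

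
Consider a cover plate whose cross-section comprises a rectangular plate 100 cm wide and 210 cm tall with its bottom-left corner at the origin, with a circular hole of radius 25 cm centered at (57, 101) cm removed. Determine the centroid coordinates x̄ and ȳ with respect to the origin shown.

plate: A = 100 × 210 = 21000.00, centroid at (50.00, 105.00).
hole: A = −π·25² = -1963.50, centroid at (57.00, 101.00).
ΣA = 19036.50 cm²
ΣAx̄ = (21000.00)(50.00) + (-1963.50)(57.00) = 938080.76 cm³
ΣAȳ = (21000.00)(105.00) + (-1963.50)(101.00) = 2006686.96 cm³
x̄ = 938080.76 / 19036.50 = 49.28 cm
ȳ = 2006686.96 / 19036.50 = 105.41 cm

x̄ = 49.28 cm, ȳ = 105.41 cm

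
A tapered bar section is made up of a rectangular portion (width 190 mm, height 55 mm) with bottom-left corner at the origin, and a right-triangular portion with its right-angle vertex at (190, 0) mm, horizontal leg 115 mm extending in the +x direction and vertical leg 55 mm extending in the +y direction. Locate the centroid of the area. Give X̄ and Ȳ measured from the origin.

X̄ = 125.98 mm, Ȳ = 25.37 mm

rectangular portion: A = 190 × 55 = 10450.00, centroid at (95.00, 27.50).
triangular portion: A = ½·115·55 = 3162.50, centroid at (228.33, 18.33).
ΣA = 13612.50 mm², ΣAX̄ = 1714854.17 mm³, ΣAȲ = 345354.17 mm³.
X̄ = 1714854.17/13612.50 = 125.98 mm; Ȳ = 345354.17/13612.50 = 25.37 mm.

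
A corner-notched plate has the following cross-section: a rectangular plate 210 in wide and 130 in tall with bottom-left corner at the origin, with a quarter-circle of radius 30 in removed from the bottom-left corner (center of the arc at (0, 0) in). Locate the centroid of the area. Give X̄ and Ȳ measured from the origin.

X̄ = 107.45 in, Ȳ = 66.39 in

plate: A = 210 × 130 = 27300.00, centroid at (105.00, 65.00).
removed quarter-circle: A = −¼π·30² = -706.86, centroid at (12.73, 12.73).
ΣA = 26593.14 in²
ΣAX̄ = (27300.00)(105.00) + (-706.86)(12.73) = 2857500.00 in³
ΣAȲ = (27300.00)(65.00) + (-706.86)(12.73) = 1765500.00 in³
X̄ = 2857500.00 / 26593.14 = 107.45 in
Ȳ = 1765500.00 / 26593.14 = 66.39 in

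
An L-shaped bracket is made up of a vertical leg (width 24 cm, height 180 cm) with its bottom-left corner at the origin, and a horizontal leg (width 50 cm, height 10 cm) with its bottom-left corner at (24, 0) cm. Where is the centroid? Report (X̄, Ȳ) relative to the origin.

X̄ = 15.84 cm, Ȳ = 81.18 cm

vertical leg: A = 24 × 180 = 4320.00, centroid at (12.00, 90.00).
horizontal leg: A = 50 × 10 = 500.00, centroid at (49.00, 5.00).
ΣA = 4820.00 cm²
ΣAX̄ = (4320.00)(12.00) + (500.00)(49.00) = 76340.00 cm³
ΣAȲ = (4320.00)(90.00) + (500.00)(5.00) = 391300.00 cm³
X̄ = 76340.00 / 4820.00 = 15.84 cm
Ȳ = 391300.00 / 4820.00 = 81.18 cm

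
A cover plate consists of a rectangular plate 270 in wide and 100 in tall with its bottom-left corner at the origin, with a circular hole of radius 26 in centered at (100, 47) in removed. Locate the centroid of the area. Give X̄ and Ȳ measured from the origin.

X̄ = 137.99 in, Ȳ = 50.26 in

Part | A | x̄ᵢ | ȳᵢ | A·x̄ᵢ | A·ȳᵢ
plate | 27000.00 | 135.00 | 50.00 | 3645000.00 | 1350000.00
hole | -2123.72 | 100.00 | 47.00 | -212371.66 | -99814.68
Σ | 24876.28 |  |  | 3432628.34 | 1250185.32
X̄ = 3432628.34 / 24876.28 = 137.99 in
Ȳ = 1250185.32 / 24876.28 = 50.26 in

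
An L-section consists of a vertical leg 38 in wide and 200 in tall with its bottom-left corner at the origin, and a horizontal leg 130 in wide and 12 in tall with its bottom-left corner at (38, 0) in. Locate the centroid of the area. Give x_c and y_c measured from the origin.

x_c = 33.31 in, y_c = 83.99 in

Part | A | x̄ᵢ | ȳᵢ | A·x̄ᵢ | A·ȳᵢ
vertical leg | 7600.00 | 19.00 | 100.00 | 144400.00 | 760000.00
horizontal leg | 1560.00 | 103.00 | 6.00 | 160680.00 | 9360.00
Σ | 9160.00 |  |  | 305080.00 | 769360.00
x_c = 305080.00 / 9160.00 = 33.31 in
y_c = 769360.00 / 9160.00 = 83.99 in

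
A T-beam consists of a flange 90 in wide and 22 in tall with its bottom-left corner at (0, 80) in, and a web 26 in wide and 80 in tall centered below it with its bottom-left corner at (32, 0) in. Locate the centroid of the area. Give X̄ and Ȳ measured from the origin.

Part | A | x̄ᵢ | ȳᵢ | A·x̄ᵢ | A·ȳᵢ
web | 2080.00 | 45.00 | 40.00 | 93600.00 | 83200.00
flange | 1980.00 | 45.00 | 91.00 | 89100.00 | 180180.00
Σ | 4060.00 |  |  | 182700.00 | 263380.00
X̄ = 182700.00 / 4060.00 = 45.00 in
Ȳ = 263380.00 / 4060.00 = 64.87 in

X̄ = 45.00 in, Ȳ = 64.87 in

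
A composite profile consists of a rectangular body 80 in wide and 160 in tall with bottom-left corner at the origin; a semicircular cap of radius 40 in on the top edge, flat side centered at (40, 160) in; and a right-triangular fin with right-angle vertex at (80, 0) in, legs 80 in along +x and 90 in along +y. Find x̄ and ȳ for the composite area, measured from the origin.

rectangular body: A = 80 × 160 = 12800.00, centroid at (40.00, 80.00).
semicircular top: A = ½π·40² = 2513.27, centroid at (40.00, 176.98).
triangular fin: A = ½·80·90 = 3600.00, centroid at (106.67, 30.00).
ΣA = 18913.27 in²
ΣAx̄ = (12800.00)(40.00) + (2513.27)(40.00) + (3600.00)(106.67) = 996530.96 in³
ΣAȳ = (12800.00)(80.00) + (2513.27)(176.98) + (3600.00)(30.00) = 1576790.53 in³
x̄ = 996530.96 / 18913.27 = 52.69 in
ȳ = 1576790.53 / 18913.27 = 83.37 in

x̄ = 52.69 in, ȳ = 83.37 in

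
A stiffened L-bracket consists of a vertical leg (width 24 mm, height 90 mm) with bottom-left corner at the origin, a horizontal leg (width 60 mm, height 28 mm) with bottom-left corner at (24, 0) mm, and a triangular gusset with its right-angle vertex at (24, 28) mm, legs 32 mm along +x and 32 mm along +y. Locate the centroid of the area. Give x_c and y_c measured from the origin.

vertical leg: A = 24 × 90 = 2160.00, centroid at (12.00, 45.00).
horizontal leg: A = 60 × 28 = 1680.00, centroid at (54.00, 14.00).
gusset: A = ½·32·32 = 512.00, centroid at (34.67, 38.67).
ΣA = 4352.00 mm², ΣAx_c = 134389.33 mm³, ΣAy_c = 140517.33 mm³.
x_c = 134389.33/4352.00 = 30.88 mm; y_c = 140517.33/4352.00 = 32.29 mm.

x_c = 30.88 mm, y_c = 32.29 mm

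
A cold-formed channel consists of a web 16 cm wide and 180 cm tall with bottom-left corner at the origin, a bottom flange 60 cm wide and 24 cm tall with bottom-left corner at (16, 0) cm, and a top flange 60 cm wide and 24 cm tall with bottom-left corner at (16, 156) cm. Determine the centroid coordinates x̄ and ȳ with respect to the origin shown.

x̄ = 27.00 cm, ȳ = 90.00 cm

Part | A | x̄ᵢ | ȳᵢ | A·x̄ᵢ | A·ȳᵢ
web | 2880.00 | 8.00 | 90.00 | 23040.00 | 259200.00
bottom flange | 1440.00 | 46.00 | 12.00 | 66240.00 | 17280.00
top flange | 1440.00 | 46.00 | 168.00 | 66240.00 | 241920.00
Σ | 5760.00 |  |  | 155520.00 | 518400.00
x̄ = 155520.00 / 5760.00 = 27.00 cm
ȳ = 518400.00 / 5760.00 = 90.00 cm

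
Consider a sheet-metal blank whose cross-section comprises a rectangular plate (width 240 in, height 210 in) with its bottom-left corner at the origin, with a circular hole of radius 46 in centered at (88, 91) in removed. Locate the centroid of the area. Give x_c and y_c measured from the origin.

x_c = 124.86 in, y_c = 107.13 in

Part | A | x̄ᵢ | ȳᵢ | A·x̄ᵢ | A·ȳᵢ
plate | 50400.00 | 120.00 | 105.00 | 6048000.00 | 5292000.00
hole | -6647.61 | 88.00 | 91.00 | -584989.68 | -604932.52
Σ | 43752.39 |  |  | 5463010.32 | 4687067.48
x_c = 5463010.32 / 43752.39 = 124.86 in
y_c = 4687067.48 / 43752.39 = 107.13 in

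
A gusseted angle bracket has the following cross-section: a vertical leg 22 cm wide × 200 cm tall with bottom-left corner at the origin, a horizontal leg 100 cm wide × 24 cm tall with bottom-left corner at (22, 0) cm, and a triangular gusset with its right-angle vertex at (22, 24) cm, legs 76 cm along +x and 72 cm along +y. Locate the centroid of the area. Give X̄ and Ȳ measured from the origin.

Part | A | x̄ᵢ | ȳᵢ | A·x̄ᵢ | A·ȳᵢ
vertical leg | 4400.00 | 11.00 | 100.00 | 48400.00 | 440000.00
horizontal leg | 2400.00 | 72.00 | 12.00 | 172800.00 | 28800.00
gusset | 2736.00 | 47.33 | 48.00 | 129504.00 | 131328.00
Σ | 9536.00 |  |  | 350704.00 | 600128.00
X̄ = 350704.00 / 9536.00 = 36.78 cm
Ȳ = 600128.00 / 9536.00 = 62.93 cm

X̄ = 36.78 cm, Ȳ = 62.93 cm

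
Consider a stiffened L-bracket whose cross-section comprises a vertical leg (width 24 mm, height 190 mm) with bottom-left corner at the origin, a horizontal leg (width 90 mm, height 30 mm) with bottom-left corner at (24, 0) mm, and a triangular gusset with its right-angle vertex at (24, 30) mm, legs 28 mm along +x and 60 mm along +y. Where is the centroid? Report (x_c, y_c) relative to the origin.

x_c = 33.21 mm, y_c = 63.67 mm

vertical leg: A = 24 × 190 = 4560.00, centroid at (12.00, 95.00).
horizontal leg: A = 90 × 30 = 2700.00, centroid at (69.00, 15.00).
gusset: A = ½·28·60 = 840.00, centroid at (33.33, 50.00).
ΣA = 8100.00 mm²
ΣAx_c = (4560.00)(12.00) + (2700.00)(69.00) + (840.00)(33.33) = 269020.00 mm³
ΣAy_c = (4560.00)(95.00) + (2700.00)(15.00) + (840.00)(50.00) = 515700.00 mm³
x_c = 269020.00 / 8100.00 = 33.21 mm
y_c = 515700.00 / 8100.00 = 63.67 mm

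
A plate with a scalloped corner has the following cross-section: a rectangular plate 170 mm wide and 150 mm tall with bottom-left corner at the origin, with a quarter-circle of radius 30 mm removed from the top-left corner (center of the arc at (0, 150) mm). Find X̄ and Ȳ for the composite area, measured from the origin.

X̄ = 87.06 mm, Ȳ = 73.22 mm

Part | A | x̄ᵢ | ȳᵢ | A·x̄ᵢ | A·ȳᵢ
plate | 25500.00 | 85.00 | 75.00 | 2167500.00 | 1912500.00
removed quarter-circle | -706.86 | 12.73 | 137.27 | -9000.00 | -97028.75
Σ | 24793.14 |  |  | 2158500.00 | 1815471.25
X̄ = 2158500.00 / 24793.14 = 87.06 mm
Ȳ = 1815471.25 / 24793.14 = 73.22 mm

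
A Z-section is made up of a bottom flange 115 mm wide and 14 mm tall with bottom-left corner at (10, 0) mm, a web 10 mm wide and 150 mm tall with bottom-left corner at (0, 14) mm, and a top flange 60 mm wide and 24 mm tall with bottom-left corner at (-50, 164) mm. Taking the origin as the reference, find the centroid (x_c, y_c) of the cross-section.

Part | A | x̄ᵢ | ȳᵢ | A·x̄ᵢ | A·ȳᵢ
bottom flange | 1610.00 | 67.50 | 7.00 | 108675.00 | 11270.00
web | 1500.00 | 5.00 | 89.00 | 7500.00 | 133500.00
top flange | 1440.00 | -20.00 | 176.00 | -28800.00 | 253440.00
Σ | 4550.00 |  |  | 87375.00 | 398210.00
x_c = 87375.00 / 4550.00 = 19.20 mm
y_c = 398210.00 / 4550.00 = 87.52 mm

x_c = 19.20 mm, y_c = 87.52 mm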